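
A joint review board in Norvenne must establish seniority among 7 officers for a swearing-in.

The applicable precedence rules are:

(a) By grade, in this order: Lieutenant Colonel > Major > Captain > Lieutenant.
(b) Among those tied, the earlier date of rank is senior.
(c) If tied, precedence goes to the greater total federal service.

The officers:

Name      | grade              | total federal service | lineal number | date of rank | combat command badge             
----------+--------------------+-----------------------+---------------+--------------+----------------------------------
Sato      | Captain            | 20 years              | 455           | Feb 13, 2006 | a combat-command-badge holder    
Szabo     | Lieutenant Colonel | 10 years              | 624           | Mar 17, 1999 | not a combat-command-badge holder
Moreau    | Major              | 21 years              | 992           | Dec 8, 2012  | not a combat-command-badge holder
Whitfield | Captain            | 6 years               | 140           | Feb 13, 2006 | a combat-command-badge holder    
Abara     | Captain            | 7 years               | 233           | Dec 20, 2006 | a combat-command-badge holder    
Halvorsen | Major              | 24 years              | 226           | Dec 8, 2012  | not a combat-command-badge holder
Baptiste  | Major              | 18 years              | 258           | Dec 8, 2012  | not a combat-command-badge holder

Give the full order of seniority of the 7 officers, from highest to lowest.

Szabo, Halvorsen, Moreau, Baptiste, Sato, Whitfield, Abara

By grade: Szabo (Lieutenant Colonel); then Halvorsen, Moreau and Baptiste (Major); then Sato, Whitfield and Abara (Captain).
Halvorsen, Moreau and Baptiste all have date of rank Dec 8, 2012, so the next rule applies.
Among Halvorsen, Moreau and Baptiste, by total federal service (higher first): Halvorsen (24 years) before Moreau (21 years) before Baptiste (18 years).
Among Sato, Whitfield and Abara, by date of rank (earlier first): Sato and Whitfield (Feb 13, 2006) before Abara (Dec 20, 2006).
Among Sato and Whitfield, by total federal service (higher first): Sato (20 years) before Whitfield (6 years).
Full order: Szabo, Halvorsen, Moreau, Baptiste, Sato, Whitfield, Abara.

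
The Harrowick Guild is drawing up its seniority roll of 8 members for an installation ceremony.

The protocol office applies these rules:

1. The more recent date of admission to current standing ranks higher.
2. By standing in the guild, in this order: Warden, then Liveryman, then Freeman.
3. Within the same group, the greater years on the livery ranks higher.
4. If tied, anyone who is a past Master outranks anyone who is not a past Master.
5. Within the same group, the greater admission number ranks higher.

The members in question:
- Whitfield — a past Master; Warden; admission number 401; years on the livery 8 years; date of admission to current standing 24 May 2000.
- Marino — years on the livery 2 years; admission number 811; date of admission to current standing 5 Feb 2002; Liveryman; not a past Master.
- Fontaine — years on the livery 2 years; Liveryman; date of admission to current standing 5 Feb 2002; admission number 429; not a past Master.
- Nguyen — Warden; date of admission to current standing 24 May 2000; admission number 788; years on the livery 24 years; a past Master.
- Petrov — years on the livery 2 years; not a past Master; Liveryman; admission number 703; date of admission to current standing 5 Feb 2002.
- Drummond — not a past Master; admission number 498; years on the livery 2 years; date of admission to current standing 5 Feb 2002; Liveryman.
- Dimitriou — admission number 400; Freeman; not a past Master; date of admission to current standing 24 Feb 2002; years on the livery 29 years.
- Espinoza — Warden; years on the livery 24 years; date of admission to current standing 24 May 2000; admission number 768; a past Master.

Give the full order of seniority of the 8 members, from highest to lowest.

By date of admission to current standing (later first): Dimitriou (24 Feb 2002); then Marino, Petrov, Drummond and Fontaine (each 5 Feb 2002); then Nguyen, Espinoza and Whitfield (each 24 May 2000).
Marino, Petrov, Drummond and Fontaine are each Liveryman, so the next rule applies.
Marino, Petrov, Drummond and Fontaine all have years on the livery 2 years, so the next rule applies.
Marino, Petrov, Drummond and Fontaine are each not a past Master, so the next rule applies.
Among Marino, Petrov, Drummond and Fontaine, by admission number (higher first): Marino (811) before Petrov (703) before Drummond (498) before Fontaine (429).
Nguyen, Espinoza and Whitfield are each Warden, so the next rule applies.
Among Nguyen, Espinoza and Whitfield, by years on the livery (higher first): Nguyen and Espinoza (24 years) before Whitfield (8 years).
Nguyen and Espinoza are each a past Master, so the next rule applies.
Among Nguyen and Espinoza, by admission number (higher first): Nguyen (788) before Espinoza (768).
Full order: Dimitriou, Marino, Petrov, Drummond, Fontaine, Nguyen, Espinoza, Whitfield.

Dimitriou, Marino, Petrov, Drummond, Fontaine, Nguyen, Espinoza, Whitfield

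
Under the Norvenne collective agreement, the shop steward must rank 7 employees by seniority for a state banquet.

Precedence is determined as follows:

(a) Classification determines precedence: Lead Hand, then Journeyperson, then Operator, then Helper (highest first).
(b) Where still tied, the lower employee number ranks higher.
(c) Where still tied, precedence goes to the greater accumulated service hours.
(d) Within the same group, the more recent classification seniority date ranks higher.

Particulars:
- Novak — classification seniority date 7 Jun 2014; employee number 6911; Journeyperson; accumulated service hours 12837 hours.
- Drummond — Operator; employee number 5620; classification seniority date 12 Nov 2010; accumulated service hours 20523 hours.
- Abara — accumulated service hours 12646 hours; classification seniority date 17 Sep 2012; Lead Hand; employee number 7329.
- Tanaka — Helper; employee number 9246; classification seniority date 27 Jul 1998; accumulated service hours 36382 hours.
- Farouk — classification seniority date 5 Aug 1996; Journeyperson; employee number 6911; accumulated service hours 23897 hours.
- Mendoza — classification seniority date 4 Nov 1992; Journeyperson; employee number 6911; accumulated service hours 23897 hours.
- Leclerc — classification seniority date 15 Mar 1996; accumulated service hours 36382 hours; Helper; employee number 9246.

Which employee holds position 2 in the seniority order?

Farouk

By classification: Abara (Lead Hand); then Farouk, Mendoza and Novak (Journeyperson); then Drummond (Operator); then Tanaka and Leclerc (Helper).
Farouk, Mendoza and Novak all have employee number 6911, so the next rule applies.
Among Farouk, Mendoza and Novak, by accumulated service hours (higher first): Farouk and Mendoza (23897 hours) before Novak (12837 hours).
Among Farouk and Mendoza, by classification seniority date (later first): Farouk (5 Aug 1996) before Mendoza (4 Nov 1992).
Tanaka and Leclerc both have employee number 9246, so the next rule applies.
Tanaka and Leclerc both have accumulated service hours 36382 hours, so the next rule applies.
Among Tanaka and Leclerc, by classification seniority date (later first): Tanaka (27 Jul 1998) before Leclerc (15 Mar 1996).
Order: Abara, Farouk, Mendoza, Novak, Drummond, Tanaka, Leclerc.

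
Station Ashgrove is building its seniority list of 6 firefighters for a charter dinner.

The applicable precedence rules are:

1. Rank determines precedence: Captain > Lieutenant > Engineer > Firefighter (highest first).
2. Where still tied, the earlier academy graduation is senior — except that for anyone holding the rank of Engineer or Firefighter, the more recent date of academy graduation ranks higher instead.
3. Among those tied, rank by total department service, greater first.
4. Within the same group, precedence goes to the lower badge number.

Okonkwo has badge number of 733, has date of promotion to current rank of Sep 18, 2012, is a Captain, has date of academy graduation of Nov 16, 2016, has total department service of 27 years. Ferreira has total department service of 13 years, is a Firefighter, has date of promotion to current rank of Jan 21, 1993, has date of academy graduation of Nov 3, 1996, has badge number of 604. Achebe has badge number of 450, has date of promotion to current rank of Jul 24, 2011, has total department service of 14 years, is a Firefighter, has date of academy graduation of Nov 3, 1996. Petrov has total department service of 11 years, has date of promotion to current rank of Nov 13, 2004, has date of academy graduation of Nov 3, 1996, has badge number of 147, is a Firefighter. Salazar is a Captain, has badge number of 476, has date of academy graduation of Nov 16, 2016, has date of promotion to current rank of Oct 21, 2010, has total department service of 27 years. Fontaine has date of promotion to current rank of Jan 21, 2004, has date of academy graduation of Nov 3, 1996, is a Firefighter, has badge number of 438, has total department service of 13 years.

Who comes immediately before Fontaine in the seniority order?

Achebe

By rank: Salazar and Okonkwo (Captain); then Achebe, Fontaine, Ferreira and Petrov (Firefighter).
Salazar and Okonkwo both have date of academy graduation Nov 16, 2016, so the next rule applies.
Salazar and Okonkwo both have total department service 27 years, so the next rule applies.
Among Salazar and Okonkwo, by badge number (lower first): Salazar (476) before Okonkwo (733).
Achebe, Fontaine, Ferreira and Petrov all have date of academy graduation Nov 3, 1996, so the next rule applies.
Among Achebe, Fontaine, Ferreira and Petrov, by total department service (higher first): Achebe (14 years) before Fontaine and Ferreira (13 years) before Petrov (11 years).
Among Fontaine and Ferreira, by badge number (lower first): Fontaine (438) before Ferreira (604).
Order: Salazar, Okonkwo, Achebe, Fontaine, Ferreira, Petrov.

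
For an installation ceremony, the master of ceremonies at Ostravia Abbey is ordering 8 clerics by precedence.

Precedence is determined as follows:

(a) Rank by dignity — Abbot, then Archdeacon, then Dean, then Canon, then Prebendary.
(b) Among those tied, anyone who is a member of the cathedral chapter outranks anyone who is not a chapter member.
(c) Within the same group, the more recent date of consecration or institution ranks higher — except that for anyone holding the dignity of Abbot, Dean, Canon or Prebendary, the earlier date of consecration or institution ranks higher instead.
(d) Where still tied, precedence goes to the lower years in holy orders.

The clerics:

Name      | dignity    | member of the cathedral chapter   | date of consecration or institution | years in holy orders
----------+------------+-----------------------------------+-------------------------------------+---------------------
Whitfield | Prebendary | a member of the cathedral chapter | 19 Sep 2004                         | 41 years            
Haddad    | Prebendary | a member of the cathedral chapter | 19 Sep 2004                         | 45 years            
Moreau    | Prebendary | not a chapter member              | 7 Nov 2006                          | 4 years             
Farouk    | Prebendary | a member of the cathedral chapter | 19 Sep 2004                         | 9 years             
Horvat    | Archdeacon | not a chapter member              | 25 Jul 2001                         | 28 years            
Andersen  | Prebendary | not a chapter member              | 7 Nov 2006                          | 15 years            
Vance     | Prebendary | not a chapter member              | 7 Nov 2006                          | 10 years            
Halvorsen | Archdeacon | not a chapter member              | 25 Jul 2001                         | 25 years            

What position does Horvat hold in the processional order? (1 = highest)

2

By dignity: Halvorsen and Horvat (Archdeacon); then Farouk, Whitfield, Haddad, Moreau, Vance and Andersen (Prebendary).
Halvorsen and Horvat are each not a chapter member, so the next rule applies.
Halvorsen and Horvat both have date of consecration or institution 25 Jul 2001, so the next rule applies.
Among Halvorsen and Horvat, by years in holy orders (lower first): Halvorsen (25 years) before Horvat (28 years).
Among Farouk, Whitfield, Haddad, Moreau, Vance and Andersen, a member of the cathedral chapter before not a chapter member: Farouk, Whitfield and Haddad (a member of the cathedral chapter) before Moreau, Vance and Andersen (not a chapter member).
Farouk, Whitfield and Haddad all have date of consecration or institution 19 Sep 2004, so the next rule applies.
Among Farouk, Whitfield and Haddad, by years in holy orders (lower first): Farouk (9 years) before Whitfield (41 years) before Haddad (45 years).
Moreau, Vance and Andersen all have date of consecration or institution 7 Nov 2006, so the next rule applies.
Among Moreau, Vance and Andersen, by years in holy orders (lower first): Moreau (4 years) before Vance (10 years) before Andersen (15 years).
Order: Halvorsen, Horvat, Farouk, Whitfield, Haddad, Moreau, Vance, Andersen. So position 2.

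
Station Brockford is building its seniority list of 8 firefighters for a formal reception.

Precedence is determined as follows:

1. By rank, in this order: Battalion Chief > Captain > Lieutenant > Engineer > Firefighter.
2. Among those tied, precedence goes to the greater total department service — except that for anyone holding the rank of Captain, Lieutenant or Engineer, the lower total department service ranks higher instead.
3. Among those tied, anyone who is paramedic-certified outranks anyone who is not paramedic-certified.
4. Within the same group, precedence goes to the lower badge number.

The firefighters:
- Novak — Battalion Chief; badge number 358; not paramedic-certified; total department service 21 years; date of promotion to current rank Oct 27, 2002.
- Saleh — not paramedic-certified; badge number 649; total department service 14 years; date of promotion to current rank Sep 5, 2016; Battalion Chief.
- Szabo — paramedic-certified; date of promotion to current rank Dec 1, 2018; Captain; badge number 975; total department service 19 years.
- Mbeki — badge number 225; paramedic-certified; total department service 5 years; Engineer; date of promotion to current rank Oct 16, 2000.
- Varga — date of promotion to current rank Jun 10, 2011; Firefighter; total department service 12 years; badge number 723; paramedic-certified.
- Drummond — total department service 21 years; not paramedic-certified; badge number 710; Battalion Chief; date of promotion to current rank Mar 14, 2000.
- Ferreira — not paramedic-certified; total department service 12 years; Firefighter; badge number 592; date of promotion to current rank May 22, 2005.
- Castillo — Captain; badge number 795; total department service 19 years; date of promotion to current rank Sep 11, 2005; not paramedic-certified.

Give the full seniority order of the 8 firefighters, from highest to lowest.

By rank: Novak, Drummond and Saleh (Battalion Chief); then Szabo and Castillo (Captain); then Mbeki (Engineer); then Varga and Ferreira (Firefighter).
Among Novak, Drummond and Saleh, by total department service (higher first): Novak and Drummond (21 years) before Saleh (14 years).
Novak and Drummond are each not paramedic-certified, so the next rule applies.
Among Novak and Drummond, by badge number (lower first): Novak (358) before Drummond (710).
Szabo and Castillo both have total department service 19 years, so the next rule applies.
Among Szabo and Castillo, paramedic-certified before not paramedic-certified: Szabo (paramedic-certified) before Castillo (not paramedic-certified).
Varga and Ferreira both have total department service 12 years, so the next rule applies.
Among Varga and Ferreira, paramedic-certified before not paramedic-certified: Varga (paramedic-certified) before Ferreira (not paramedic-certified).
Full order: Novak, Drummond, Saleh, Szabo, Castillo, Mbeki, Varga, Ferreira.

Novak, Drummond, Saleh, Szabo, Castillo, Mbeki, Varga, Ferreira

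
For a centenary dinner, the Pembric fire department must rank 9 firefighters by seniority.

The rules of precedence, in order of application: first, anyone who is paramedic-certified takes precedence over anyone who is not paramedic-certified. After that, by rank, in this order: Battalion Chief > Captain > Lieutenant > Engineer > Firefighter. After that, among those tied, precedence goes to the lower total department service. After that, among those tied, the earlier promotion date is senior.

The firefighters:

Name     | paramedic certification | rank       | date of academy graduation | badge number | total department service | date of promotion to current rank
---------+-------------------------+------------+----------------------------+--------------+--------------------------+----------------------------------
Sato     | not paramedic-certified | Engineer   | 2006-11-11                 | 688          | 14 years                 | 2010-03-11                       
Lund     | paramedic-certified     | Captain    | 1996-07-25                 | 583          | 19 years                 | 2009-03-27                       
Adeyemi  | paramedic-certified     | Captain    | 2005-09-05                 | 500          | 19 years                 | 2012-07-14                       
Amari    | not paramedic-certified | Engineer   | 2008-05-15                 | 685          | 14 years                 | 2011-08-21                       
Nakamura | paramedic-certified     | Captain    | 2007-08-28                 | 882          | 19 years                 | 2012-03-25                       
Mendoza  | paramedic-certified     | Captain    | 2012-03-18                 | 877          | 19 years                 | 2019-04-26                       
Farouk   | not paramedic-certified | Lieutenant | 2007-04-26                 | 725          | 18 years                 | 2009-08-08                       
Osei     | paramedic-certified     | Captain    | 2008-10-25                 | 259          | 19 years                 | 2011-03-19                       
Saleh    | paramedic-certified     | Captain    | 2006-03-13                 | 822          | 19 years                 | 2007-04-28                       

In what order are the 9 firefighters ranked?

Saleh, Lund, Osei, Nakamura, Adeyemi, Mendoza, Farouk, Sato, Amari

By the first rule: Saleh, Lund, Osei, Nakamura, Adeyemi and Mendoza (each paramedic-certified); then Farouk, Sato and Amari (each not paramedic-certified).
Saleh, Lund, Osei, Nakamura, Adeyemi and Mendoza are each Captain, so the next rule applies.
Saleh, Lund, Osei, Nakamura, Adeyemi and Mendoza all have total department service 19 years, so the next rule applies.
Among Saleh, Lund, Osei, Nakamura, Adeyemi and Mendoza, by date of promotion to current rank (earlier first): Saleh (2007-04-28) before Lund (2009-03-27) before Osei (2011-03-19) before Nakamura (2012-03-25) before Adeyemi (2012-07-14) before Mendoza (2019-04-26).
Among Farouk, Sato and Amari, by rank: Farouk (Lieutenant) before Sato and Amari (Engineer).
Sato and Amari both have total department service 14 years, so the next rule applies.
Among Sato and Amari, by date of promotion to current rank (earlier first): Sato (2010-03-11) before Amari (2011-08-21).
Full order: Saleh, Lund, Osei, Nakamura, Adeyemi, Mendoza, Farouk, Sato, Amari.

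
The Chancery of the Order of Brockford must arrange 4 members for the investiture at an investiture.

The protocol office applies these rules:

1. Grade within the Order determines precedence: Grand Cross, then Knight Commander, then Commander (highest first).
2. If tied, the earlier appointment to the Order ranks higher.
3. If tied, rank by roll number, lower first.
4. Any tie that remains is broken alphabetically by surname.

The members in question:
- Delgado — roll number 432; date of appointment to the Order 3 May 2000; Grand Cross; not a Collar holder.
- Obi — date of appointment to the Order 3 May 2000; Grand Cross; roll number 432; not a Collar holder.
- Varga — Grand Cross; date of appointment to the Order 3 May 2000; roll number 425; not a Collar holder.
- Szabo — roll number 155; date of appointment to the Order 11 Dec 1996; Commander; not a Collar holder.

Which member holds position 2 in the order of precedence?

Delgado

By grade within the Order: Varga, Delgado and Obi (Grand Cross); then Szabo (Commander).
Varga, Delgado and Obi all have date of appointment to the Order 3 May 2000, so the next rule applies.
Among Varga, Delgado and Obi, by roll number (lower first): Varga (425) before Delgado and Obi (432).
Among Delgado and Obi, alphabetically by surname: Delgado before Obi.
Order: Varga, Delgado, Obi, Szabo.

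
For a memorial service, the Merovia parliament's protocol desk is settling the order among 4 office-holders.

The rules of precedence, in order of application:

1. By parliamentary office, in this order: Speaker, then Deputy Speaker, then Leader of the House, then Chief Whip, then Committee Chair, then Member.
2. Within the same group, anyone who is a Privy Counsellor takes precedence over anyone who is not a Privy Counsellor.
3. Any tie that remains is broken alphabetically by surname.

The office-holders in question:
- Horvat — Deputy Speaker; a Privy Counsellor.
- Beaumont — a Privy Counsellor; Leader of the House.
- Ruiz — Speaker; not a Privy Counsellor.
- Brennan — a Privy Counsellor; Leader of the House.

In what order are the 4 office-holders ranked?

By parliamentary office: Ruiz (Speaker); then Horvat (Deputy Speaker); then Beaumont and Brennan (Leader of the House).
Beaumont and Brennan are each a Privy Counsellor, so the next rule applies.
Among Beaumont and Brennan, alphabetically by surname: Beaumont before Brennan.
Full order: Ruiz, Horvat, Beaumont, Brennan.

Ruiz, Horvat, Beaumont, Brennan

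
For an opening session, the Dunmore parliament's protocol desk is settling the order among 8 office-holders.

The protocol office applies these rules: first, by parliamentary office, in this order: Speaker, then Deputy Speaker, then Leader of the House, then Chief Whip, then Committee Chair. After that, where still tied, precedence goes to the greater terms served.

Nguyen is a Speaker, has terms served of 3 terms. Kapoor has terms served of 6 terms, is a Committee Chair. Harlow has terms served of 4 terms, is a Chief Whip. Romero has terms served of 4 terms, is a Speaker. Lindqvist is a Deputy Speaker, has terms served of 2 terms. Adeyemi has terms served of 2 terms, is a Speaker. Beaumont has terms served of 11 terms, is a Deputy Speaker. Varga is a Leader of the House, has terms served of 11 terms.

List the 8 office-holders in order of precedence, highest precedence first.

By parliamentary office: Romero, Nguyen and Adeyemi (Speaker); then Beaumont and Lindqvist (Deputy Speaker); then Varga (Leader of the House); then Harlow (Chief Whip); then Kapoor (Committee Chair).
Among Romero, Nguyen and Adeyemi, by terms served (higher first): Romero (4 terms) before Nguyen (3 terms) before Adeyemi (2 terms).
Among Beaumont and Lindqvist, by terms served (higher first): Beaumont (11 terms) before Lindqvist (2 terms).
Full order: Romero, Nguyen, Adeyemi, Beaumont, Lindqvist, Varga, Harlow, Kapoor.

Romero, Nguyen, Adeyemi, Beaumont, Lindqvist, Varga, Harlow, Kapoor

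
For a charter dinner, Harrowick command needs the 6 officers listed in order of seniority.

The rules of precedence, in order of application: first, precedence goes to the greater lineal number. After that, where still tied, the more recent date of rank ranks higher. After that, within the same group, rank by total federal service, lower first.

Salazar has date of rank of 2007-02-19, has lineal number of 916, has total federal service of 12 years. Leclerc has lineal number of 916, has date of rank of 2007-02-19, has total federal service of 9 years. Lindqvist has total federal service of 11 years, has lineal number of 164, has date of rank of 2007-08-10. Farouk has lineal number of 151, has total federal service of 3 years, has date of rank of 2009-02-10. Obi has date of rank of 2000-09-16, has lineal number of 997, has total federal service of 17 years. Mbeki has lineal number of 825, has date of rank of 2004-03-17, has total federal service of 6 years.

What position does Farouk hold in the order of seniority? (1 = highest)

By lineal number (higher first): Obi (997); then Leclerc and Salazar (both 916); then Mbeki (825); then Lindqvist (164); then Farouk (151).
Leclerc and Salazar both have date of rank 2007-02-19, so the next rule applies.
Among Leclerc and Salazar, by total federal service (lower first): Leclerc (9 years) before Salazar (12 years).
Order: Obi, Leclerc, Salazar, Mbeki, Lindqvist, Farouk. So position 6.

6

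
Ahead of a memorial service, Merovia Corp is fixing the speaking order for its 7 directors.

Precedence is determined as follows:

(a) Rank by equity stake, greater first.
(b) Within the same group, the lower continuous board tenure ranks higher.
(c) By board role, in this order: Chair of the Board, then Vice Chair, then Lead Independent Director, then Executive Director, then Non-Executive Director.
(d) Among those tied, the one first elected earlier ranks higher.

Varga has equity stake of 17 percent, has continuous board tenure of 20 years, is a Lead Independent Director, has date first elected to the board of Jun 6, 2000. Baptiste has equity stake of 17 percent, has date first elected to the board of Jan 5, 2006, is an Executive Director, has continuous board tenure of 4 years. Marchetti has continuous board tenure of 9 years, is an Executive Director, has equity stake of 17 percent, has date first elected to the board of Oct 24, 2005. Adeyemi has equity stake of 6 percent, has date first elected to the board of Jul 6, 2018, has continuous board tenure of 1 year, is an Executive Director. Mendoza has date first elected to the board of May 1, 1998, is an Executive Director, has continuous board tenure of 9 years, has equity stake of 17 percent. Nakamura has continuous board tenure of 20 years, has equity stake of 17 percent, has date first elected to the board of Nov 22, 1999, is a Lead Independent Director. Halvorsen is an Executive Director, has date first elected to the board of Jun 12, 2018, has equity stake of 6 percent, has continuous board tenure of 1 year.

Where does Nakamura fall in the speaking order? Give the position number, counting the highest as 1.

By equity stake (higher first): Baptiste, Mendoza, Marchetti, Nakamura and Varga (each 17 percent); then Halvorsen and Adeyemi (both 6 percent).
Among Baptiste, Mendoza, Marchetti, Nakamura and Varga, by continuous board tenure (lower first): Baptiste (4 years) before Mendoza and Marchetti (9 years) before Nakamura and Varga (20 years).
Mendoza and Marchetti are each Executive Director, so the next rule applies.
Among Mendoza and Marchetti, by date first elected to the board (earlier first): Mendoza (May 1, 1998) before Marchetti (Oct 24, 2005).
Nakamura and Varga are each Lead Independent Director, so the next rule applies.
Among Nakamura and Varga, by date first elected to the board (earlier first): Nakamura (Nov 22, 1999) before Varga (Jun 6, 2000).
Halvorsen and Adeyemi both have continuous board tenure 1 year, so the next rule applies.
Halvorsen and Adeyemi are each Executive Director, so the next rule applies.
Among Halvorsen and Adeyemi, by date first elected to the board (earlier first): Halvorsen (Jun 12, 2018) before Adeyemi (Jul 6, 2018).
Order: Baptiste, Mendoza, Marchetti, Nakamura, Varga, Halvorsen, Adeyemi. So position 4.

4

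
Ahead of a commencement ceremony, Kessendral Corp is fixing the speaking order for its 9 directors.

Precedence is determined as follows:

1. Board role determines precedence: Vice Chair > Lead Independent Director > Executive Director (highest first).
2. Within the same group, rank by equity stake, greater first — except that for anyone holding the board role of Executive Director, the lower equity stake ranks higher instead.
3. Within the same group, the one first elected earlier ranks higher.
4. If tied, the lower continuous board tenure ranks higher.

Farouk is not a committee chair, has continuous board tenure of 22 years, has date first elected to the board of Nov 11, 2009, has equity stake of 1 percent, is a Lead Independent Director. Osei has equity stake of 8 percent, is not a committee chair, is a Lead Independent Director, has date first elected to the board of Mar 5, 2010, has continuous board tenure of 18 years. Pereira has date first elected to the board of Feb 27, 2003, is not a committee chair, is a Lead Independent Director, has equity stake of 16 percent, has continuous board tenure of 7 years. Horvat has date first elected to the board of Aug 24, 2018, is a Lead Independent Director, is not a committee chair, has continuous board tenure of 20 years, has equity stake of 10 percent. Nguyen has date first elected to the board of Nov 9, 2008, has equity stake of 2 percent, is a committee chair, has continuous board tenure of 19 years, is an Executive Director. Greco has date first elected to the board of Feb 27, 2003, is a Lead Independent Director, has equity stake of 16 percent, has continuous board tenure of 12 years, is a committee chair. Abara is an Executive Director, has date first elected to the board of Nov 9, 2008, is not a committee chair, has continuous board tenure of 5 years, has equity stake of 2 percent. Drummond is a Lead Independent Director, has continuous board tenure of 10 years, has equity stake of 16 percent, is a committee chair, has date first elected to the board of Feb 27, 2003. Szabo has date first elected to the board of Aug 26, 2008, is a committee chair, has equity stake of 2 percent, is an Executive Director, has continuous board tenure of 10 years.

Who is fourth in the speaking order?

By board role: Pereira, Drummond, Greco, Horvat, Osei and Farouk (Lead Independent Director); then Szabo, Abara and Nguyen (Executive Director).
Among Pereira, Drummond, Greco, Horvat, Osei and Farouk, by equity stake (higher first): Pereira, Drummond and Greco (16 percent) before Horvat (10 percent) before Osei (8 percent) before Farouk (1 percent).
Pereira, Drummond and Greco all have date first elected to the board Feb 27, 2003, so the next rule applies.
Among Pereira, Drummond and Greco, by continuous board tenure (lower first): Pereira (7 years) before Drummond (10 years) before Greco (12 years).
Szabo, Abara and Nguyen all have equity stake 2 percent, so the next rule applies.
Among Szabo, Abara and Nguyen, by date first elected to the board (earlier first): Szabo (Aug 26, 2008) before Abara and Nguyen (Nov 9, 2008).
Among Abara and Nguyen, by continuous board tenure (lower first): Abara (5 years) before Nguyen (19 years).
Order: Pereira, Drummond, Greco, Horvat, Osei, Farouk, Szabo, Abara, Nguyen.

Horvat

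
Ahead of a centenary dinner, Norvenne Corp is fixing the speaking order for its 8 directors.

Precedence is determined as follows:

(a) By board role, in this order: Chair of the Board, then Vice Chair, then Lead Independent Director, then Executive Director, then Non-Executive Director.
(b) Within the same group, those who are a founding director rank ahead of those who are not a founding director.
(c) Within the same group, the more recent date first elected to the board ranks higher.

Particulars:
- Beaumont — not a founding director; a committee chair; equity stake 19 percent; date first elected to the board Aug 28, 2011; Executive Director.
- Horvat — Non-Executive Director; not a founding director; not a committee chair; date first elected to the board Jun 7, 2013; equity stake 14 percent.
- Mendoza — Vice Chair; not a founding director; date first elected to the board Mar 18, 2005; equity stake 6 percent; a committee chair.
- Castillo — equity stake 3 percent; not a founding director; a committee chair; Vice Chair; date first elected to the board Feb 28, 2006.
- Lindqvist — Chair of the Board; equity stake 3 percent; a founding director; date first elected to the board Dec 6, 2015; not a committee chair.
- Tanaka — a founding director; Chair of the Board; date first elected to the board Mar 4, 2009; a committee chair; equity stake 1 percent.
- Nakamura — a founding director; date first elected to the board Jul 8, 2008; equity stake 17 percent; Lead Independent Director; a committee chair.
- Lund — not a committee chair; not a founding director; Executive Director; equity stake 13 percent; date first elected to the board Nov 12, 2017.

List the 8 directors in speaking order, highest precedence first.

By board role: Lindqvist and Tanaka (Chair of the Board); then Castillo and Mendoza (Vice Chair); then Nakamura (Lead Independent Director); then Lund and Beaumont (Executive Director); then Horvat (Non-Executive Director).
Lindqvist and Tanaka are each a founding director, so the next rule applies.
Among Lindqvist and Tanaka, by date first elected to the board (later first): Lindqvist (Dec 6, 2015) before Tanaka (Mar 4, 2009).
Castillo and Mendoza are each not a founding director, so the next rule applies.
Among Castillo and Mendoza, by date first elected to the board (later first): Castillo (Feb 28, 2006) before Mendoza (Mar 18, 2005).
Lund and Beaumont are each not a founding director, so the next rule applies.
Among Lund and Beaumont, by date first elected to the board (later first): Lund (Nov 12, 2017) before Beaumont (Aug 28, 2011).
Full order: Lindqvist, Tanaka, Castillo, Mendoza, Nakamura, Lund, Beaumont, Horvat.

Lindqvist, Tanaka, Castillo, Mendoza, Nakamura, Lund, Beaumont, Horvat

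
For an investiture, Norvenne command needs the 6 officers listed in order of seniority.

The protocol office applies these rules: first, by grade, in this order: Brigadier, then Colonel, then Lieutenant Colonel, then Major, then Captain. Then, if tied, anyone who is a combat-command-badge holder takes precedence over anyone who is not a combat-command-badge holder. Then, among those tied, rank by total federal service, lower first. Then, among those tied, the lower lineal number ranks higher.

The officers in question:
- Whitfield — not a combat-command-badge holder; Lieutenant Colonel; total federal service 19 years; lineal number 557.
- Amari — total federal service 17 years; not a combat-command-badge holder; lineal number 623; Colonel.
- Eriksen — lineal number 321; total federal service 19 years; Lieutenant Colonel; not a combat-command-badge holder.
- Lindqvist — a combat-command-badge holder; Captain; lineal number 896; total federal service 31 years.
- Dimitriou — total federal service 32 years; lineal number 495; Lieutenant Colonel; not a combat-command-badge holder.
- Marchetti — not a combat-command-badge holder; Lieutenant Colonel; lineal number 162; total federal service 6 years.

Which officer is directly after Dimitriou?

By grade: Amari (Colonel); then Marchetti, Eriksen, Whitfield and Dimitriou (Lieutenant Colonel); then Lindqvist (Captain).
Marchetti, Eriksen, Whitfield and Dimitriou are each not a combat-command-badge holder, so the next rule applies.
Among Marchetti, Eriksen, Whitfield and Dimitriou, by total federal service (lower first): Marchetti (6 years) before Eriksen and Whitfield (19 years) before Dimitriou (32 years).
Among Eriksen and Whitfield, by lineal number (lower first): Eriksen (321) before Whitfield (557).
Order: Amari, Marchetti, Eriksen, Whitfield, Dimitriou, Lindqvist.

Lindqvist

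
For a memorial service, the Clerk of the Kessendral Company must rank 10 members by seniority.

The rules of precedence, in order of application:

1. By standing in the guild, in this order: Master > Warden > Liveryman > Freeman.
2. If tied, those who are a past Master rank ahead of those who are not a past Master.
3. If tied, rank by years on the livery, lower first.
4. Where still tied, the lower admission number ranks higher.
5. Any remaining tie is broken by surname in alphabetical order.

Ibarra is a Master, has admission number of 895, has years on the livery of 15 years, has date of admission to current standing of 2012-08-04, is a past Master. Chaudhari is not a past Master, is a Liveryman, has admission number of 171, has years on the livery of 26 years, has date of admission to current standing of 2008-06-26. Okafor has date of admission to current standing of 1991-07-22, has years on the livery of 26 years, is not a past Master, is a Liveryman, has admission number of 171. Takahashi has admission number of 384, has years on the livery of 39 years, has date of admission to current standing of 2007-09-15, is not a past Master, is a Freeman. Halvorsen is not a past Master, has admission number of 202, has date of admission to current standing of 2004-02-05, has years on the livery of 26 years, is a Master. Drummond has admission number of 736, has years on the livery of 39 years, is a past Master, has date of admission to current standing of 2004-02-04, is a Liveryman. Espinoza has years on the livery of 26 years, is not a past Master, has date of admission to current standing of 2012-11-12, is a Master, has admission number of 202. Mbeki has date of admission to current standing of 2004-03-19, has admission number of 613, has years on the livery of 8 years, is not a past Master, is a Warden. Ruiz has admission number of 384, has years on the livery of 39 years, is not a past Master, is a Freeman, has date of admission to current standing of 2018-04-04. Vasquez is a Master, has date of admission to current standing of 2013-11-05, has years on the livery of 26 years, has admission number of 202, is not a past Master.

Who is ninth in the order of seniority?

By standing in the guild: Ibarra, Espinoza, Halvorsen and Vasquez (Master); then Mbeki (Warden); then Drummond, Chaudhari and Okafor (Liveryman); then Ruiz and Takahashi (Freeman).
Among Ibarra, Espinoza, Halvorsen and Vasquez, a past Master before not a past Master: Ibarra (a past Master) before Espinoza, Halvorsen and Vasquez (not a past Master).
Espinoza, Halvorsen and Vasquez all have years on the livery 26 years, so the next rule applies.
Espinoza, Halvorsen and Vasquez all have admission number 202, so the next rule applies.
Among Espinoza, Halvorsen and Vasquez, alphabetically by surname: Espinoza before Halvorsen before Vasquez.
Among Drummond, Chaudhari and Okafor, a past Master before not a past Master: Drummond (a past Master) before Chaudhari and Okafor (not a past Master).
Chaudhari and Okafor both have years on the livery 26 years, so the next rule applies.
Chaudhari and Okafor both have admission number 171, so the next rule applies.
Among Chaudhari and Okafor, alphabetically by surname: Chaudhari before Okafor.
Ruiz and Takahashi are each not a past Master, so the next rule applies.
Ruiz and Takahashi both have years on the livery 39 years, so the next rule applies.
Ruiz and Takahashi both have admission number 384, so the next rule applies.
Among Ruiz and Takahashi, alphabetically by surname: Ruiz before Takahashi.
Order: Ibarra, Espinoza, Halvorsen, Vasquez, Mbeki, Drummond, Chaudhari, Okafor, Ruiz, Takahashi.

Ruiz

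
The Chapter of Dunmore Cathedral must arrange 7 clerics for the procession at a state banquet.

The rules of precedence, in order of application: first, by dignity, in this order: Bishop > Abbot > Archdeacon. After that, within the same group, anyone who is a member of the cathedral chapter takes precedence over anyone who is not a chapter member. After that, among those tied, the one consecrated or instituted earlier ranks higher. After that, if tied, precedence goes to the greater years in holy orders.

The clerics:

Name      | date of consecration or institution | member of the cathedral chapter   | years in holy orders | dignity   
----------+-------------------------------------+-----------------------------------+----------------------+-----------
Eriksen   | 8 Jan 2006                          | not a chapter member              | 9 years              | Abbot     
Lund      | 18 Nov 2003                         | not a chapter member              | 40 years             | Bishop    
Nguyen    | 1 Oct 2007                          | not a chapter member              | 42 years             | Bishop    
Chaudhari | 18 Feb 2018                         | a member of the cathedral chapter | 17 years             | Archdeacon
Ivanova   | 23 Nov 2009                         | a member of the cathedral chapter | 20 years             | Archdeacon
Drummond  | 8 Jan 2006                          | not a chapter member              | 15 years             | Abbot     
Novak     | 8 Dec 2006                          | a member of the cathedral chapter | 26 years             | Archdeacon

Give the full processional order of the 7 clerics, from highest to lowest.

Lund, Nguyen, Drummond, Eriksen, Novak, Ivanova, Chaudhari

By dignity: Lund and Nguyen (Bishop); then Drummond and Eriksen (Abbot); then Novak, Ivanova and Chaudhari (Archdeacon).
Lund and Nguyen are each not a chapter member, so the next rule applies.
Among Lund and Nguyen, by date of consecration or institution (earlier first): Lund (18 Nov 2003) before Nguyen (1 Oct 2007).
Drummond and Eriksen are each not a chapter member, so the next rule applies.
Drummond and Eriksen both have date of consecration or institution 8 Jan 2006, so the next rule applies.
Among Drummond and Eriksen, by years in holy orders (higher first): Drummond (15 years) before Eriksen (9 years).
Novak, Ivanova and Chaudhari are each a member of the cathedral chapter, so the next rule applies.
Among Novak, Ivanova and Chaudhari, by date of consecration or institution (earlier first): Novak (8 Dec 2006) before Ivanova (23 Nov 2009) before Chaudhari (18 Feb 2018).
Full order: Lund, Nguyen, Drummond, Eriksen, Novak, Ivanova, Chaudhari.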